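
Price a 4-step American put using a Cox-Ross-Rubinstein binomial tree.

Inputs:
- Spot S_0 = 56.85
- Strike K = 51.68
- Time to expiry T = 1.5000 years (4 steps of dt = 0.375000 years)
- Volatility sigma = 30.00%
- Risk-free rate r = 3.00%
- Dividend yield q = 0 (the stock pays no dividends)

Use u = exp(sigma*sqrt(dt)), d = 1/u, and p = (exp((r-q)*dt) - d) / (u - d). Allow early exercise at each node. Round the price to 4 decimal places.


dt = T/N = 0.375000
u = exp(sigma*sqrt(dt)) = 1.201669; d = 1/u = 0.832176
p = (exp((r-q)*dt) - d) / (u - d) = 0.484820
Discount per step: exp(-r*dt) = 0.988813
Stock lattice S(k, i) with i counting down-moves:
  k=0: S(0,0) = 56.8500
  k=1: S(1,0) = 68.3149; S(1,1) = 47.3092
  k=2: S(2,0) = 82.0919; S(2,1) = 56.8500; S(2,2) = 39.3696
  k=3: S(3,0) = 98.6474; S(3,1) = 68.3149; S(3,2) = 47.3092; S(3,3) = 32.7624
  k=4: S(4,0) = 118.5415; S(4,1) = 82.0919; S(4,2) = 56.8500; S(4,3) = 39.3696; S(4,4) = 27.2641
Terminal payoffs V(N, i) = max(K - S_T, 0):
  V(4,0) = 0.000000; V(4,1) = 0.000000; V(4,2) = 0.000000; V(4,3) = 12.310447; V(4,4) = 24.415941
Backward induction: V(k, i) = exp(-r*dt) * [p * V(k+1, i) + (1-p) * V(k+1, i+1)]; then take max(V_cont, immediate exercise) for American.
  V(3,0) = exp(-r*dt) * [p*0.000000 + (1-p)*0.000000] = 0.000000; exercise = 0.000000; V(3,0) = max -> 0.000000
  V(3,1) = exp(-r*dt) * [p*0.000000 + (1-p)*0.000000] = 0.000000; exercise = 0.000000; V(3,1) = max -> 0.000000
  V(3,2) = exp(-r*dt) * [p*0.000000 + (1-p)*12.310447] = 6.271150; exercise = 4.370814; V(3,2) = max -> 6.271150
  V(3,3) = exp(-r*dt) * [p*12.310447 + (1-p)*24.415941] = 18.339474; exercise = 18.917616; V(3,3) = max -> 18.917616
  V(2,0) = exp(-r*dt) * [p*0.000000 + (1-p)*0.000000] = 0.000000; exercise = 0.000000; V(2,0) = max -> 0.000000
  V(2,1) = exp(-r*dt) * [p*0.000000 + (1-p)*6.271150] = 3.194630; exercise = 0.000000; V(2,1) = max -> 3.194630
  V(2,2) = exp(-r*dt) * [p*6.271150 + (1-p)*18.917616] = 12.643319; exercise = 12.310447; V(2,2) = max -> 12.643319
  V(1,0) = exp(-r*dt) * [p*0.000000 + (1-p)*3.194630] = 1.627398; exercise = 0.000000; V(1,0) = max -> 1.627398
  V(1,1) = exp(-r*dt) * [p*3.194630 + (1-p)*12.643319] = 7.972214; exercise = 4.370814; V(1,1) = max -> 7.972214
  V(0,0) = exp(-r*dt) * [p*1.627398 + (1-p)*7.972214] = 4.841349; exercise = 0.000000; V(0,0) = max -> 4.841349

Answer: Price = V(0,0) = 4.8413


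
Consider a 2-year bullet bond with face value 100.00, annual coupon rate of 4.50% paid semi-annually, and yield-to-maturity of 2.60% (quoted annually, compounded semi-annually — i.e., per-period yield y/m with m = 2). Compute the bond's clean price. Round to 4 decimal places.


Coupon per period c = face * coupon_rate / m = 2.250000
Periods per year m = 2; per-period yield y/m = 0.013000
Number of cashflows N = 4
Cashflows (t years, CF_t, discount factor 1/(1+y/m)^(m*t), PV):
  t = 0.5000: CF_t = 2.250000, DF = 0.987167, PV = 2.221125
  t = 1.0000: CF_t = 2.250000, DF = 0.974498, PV = 2.192621
  t = 1.5000: CF_t = 2.250000, DF = 0.961992, PV = 2.164483
  t = 2.0000: CF_t = 102.250000, DF = 0.949647, PV = 97.101410
Price P = sum_t PV_t = 103.679639

Answer: Price = 103.6796


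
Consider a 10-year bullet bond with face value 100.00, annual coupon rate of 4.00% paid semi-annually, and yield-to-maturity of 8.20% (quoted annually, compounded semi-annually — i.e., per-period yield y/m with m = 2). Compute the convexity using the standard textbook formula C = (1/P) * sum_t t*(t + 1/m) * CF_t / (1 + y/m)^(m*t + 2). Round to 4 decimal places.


Answer: Convexity = 71.3776

Derivation:
Coupon per period c = face * coupon_rate / m = 2.000000
Periods per year m = 2; per-period yield y/m = 0.041000
Number of cashflows N = 20
Cashflows (t years, CF_t, discount factor 1/(1+y/m)^(m*t), PV):
  t = 0.5000: CF_t = 2.000000, DF = 0.960615, PV = 1.921230
  t = 1.0000: CF_t = 2.000000, DF = 0.922781, PV = 1.845562
  t = 1.5000: CF_t = 2.000000, DF = 0.886437, PV = 1.772874
  t = 2.0000: CF_t = 2.000000, DF = 0.851524, PV = 1.703049
  t = 2.5000: CF_t = 2.000000, DF = 0.817987, PV = 1.635974
  t = 3.0000: CF_t = 2.000000, DF = 0.785770, PV = 1.571541
  t = 3.5000: CF_t = 2.000000, DF = 0.754823, PV = 1.509645
  t = 4.0000: CF_t = 2.000000, DF = 0.725094, PV = 1.450188
  t = 4.5000: CF_t = 2.000000, DF = 0.696536, PV = 1.393072
  t = 5.0000: CF_t = 2.000000, DF = 0.669103, PV = 1.338205
  t = 5.5000: CF_t = 2.000000, DF = 0.642750, PV = 1.285500
  t = 6.0000: CF_t = 2.000000, DF = 0.617435, PV = 1.234870
  t = 6.5000: CF_t = 2.000000, DF = 0.593117, PV = 1.186234
  t = 7.0000: CF_t = 2.000000, DF = 0.569757, PV = 1.139514
  t = 7.5000: CF_t = 2.000000, DF = 0.547317, PV = 1.094634
  t = 8.0000: CF_t = 2.000000, DF = 0.525761, PV = 1.051522
  t = 8.5000: CF_t = 2.000000, DF = 0.505054, PV = 1.010107
  t = 9.0000: CF_t = 2.000000, DF = 0.485162, PV = 0.970324
  t = 9.5000: CF_t = 2.000000, DF = 0.466054, PV = 0.932108
  t = 10.0000: CF_t = 102.000000, DF = 0.447698, PV = 45.665223
Price P = sum_t PV_t = 71.711374
Convexity numerator sum_t t*(t + 1/m) * CF_t / (1+y/m)^(m*t + 2):
  t = 0.5000: term = 0.886437
  t = 1.0000: term = 2.554573
  t = 1.5000: term = 4.907921
  t = 2.0000: term = 7.857703
  t = 2.5000: term = 11.322339
  t = 3.0000: term = 15.226969
  t = 3.5000: term = 19.503002
  t = 4.0000: term = 24.087693
  t = 4.5000: term = 28.923743
  t = 5.0000: term = 33.958925
  t = 5.5000: term = 39.145735
  t = 6.0000: term = 44.441058
  t = 6.5000: term = 49.805861
  t = 7.0000: term = 55.204900
  t = 7.5000: term = 60.606450
  t = 8.0000: term = 65.982046
  t = 8.5000: term = 71.306246
  t = 9.0000: term = 76.556403
  t = 9.5000: term = 81.712459
  t = 10.0000: term = 4424.593954
Convexity = (1/P) * sum = 5118.584417 / 71.711374 = 71.377581


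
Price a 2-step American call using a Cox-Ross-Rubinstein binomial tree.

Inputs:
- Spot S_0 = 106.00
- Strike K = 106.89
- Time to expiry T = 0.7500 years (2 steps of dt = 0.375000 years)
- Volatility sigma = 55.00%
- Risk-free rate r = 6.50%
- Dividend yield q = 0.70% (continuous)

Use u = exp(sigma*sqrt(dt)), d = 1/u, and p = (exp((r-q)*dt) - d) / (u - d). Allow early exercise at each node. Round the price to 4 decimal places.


dt = T/N = 0.375000
u = exp(sigma*sqrt(dt)) = 1.400466; d = 1/u = 0.714048
p = (exp((r-q)*dt) - d) / (u - d) = 0.448619
Discount per step: exp(-r*dt) = 0.975920
Stock lattice S(k, i) with i counting down-moves:
  k=0: S(0,0) = 106.0000
  k=1: S(1,0) = 148.4494; S(1,1) = 75.6891
  k=2: S(2,0) = 207.8982; S(2,1) = 106.0000; S(2,2) = 54.0457
Terminal payoffs V(N, i) = max(S_T - K, 0):
  V(2,0) = 101.008249; V(2,1) = 0.000000; V(2,2) = 0.000000
Backward induction: V(k, i) = exp(-r*dt) * [p * V(k+1, i) + (1-p) * V(k+1, i+1)]; then take max(V_cont, immediate exercise) for American.
  V(1,0) = exp(-r*dt) * [p*101.008249 + (1-p)*0.000000] = 44.223056; exercise = 41.559366; V(1,0) = max -> 44.223056
  V(1,1) = exp(-r*dt) * [p*0.000000 + (1-p)*0.000000] = 0.000000; exercise = 0.000000; V(1,1) = max -> 0.000000
  V(0,0) = exp(-r*dt) * [p*44.223056 + (1-p)*0.000000] = 19.361574; exercise = 0.000000; V(0,0) = max -> 19.361574

Answer: Price = V(0,0) = 19.3616


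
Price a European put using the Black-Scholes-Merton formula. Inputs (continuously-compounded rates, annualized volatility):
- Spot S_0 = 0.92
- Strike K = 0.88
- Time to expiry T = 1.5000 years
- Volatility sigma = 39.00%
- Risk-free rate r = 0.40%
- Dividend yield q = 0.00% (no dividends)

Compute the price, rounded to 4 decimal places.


Answer: Price = 0.1477

Derivation:
d1 = (ln(S/K) + (r - q + 0.5*sigma^2) * T) / (sigma * sqrt(T)) = 0.34445010
d2 = d1 - sigma * sqrt(T) = -0.13320040
exp(-rT) = 0.99401796; exp(-qT) = 1.00000000
P = K * exp(-rT) * N(-d2) - S_0 * exp(-qT) * N(-d1)
N(-d1) = 0.36525391; N(-d2) = 0.55298255
P = 0.8800 * 0.99401796 * 0.55298255 - 0.9200 * 1.00000000 * 0.36525391 = 0.1477


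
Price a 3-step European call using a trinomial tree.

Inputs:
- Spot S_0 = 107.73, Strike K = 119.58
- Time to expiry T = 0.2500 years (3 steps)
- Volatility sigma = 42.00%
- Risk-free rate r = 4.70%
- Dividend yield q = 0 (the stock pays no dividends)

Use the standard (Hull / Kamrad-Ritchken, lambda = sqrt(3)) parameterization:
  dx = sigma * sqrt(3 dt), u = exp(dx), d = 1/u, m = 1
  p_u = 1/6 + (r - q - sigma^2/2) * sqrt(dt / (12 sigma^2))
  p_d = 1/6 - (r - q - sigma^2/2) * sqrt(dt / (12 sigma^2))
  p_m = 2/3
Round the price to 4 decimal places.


dt = T/N = 0.083333; dx = sigma*sqrt(3*dt) = 0.210000
u = exp(dx) = 1.233678; d = 1/u = 0.810584
p_u = 0.158492, p_m = 0.666667, p_d = 0.174841
Discount per step: exp(-r*dt) = 0.996091
Stock lattice S(k, j) with j the centered position index:
  k=0: S(0,+0) = 107.7300
  k=1: S(1,-1) = 87.3242; S(1,+0) = 107.7300; S(1,+1) = 132.9041
  k=2: S(2,-2) = 70.7837; S(2,-1) = 87.3242; S(2,+0) = 107.7300; S(2,+1) = 132.9041; S(2,+2) = 163.9609
  k=3: S(3,-3) = 57.3761; S(3,-2) = 70.7837; S(3,-1) = 87.3242; S(3,+0) = 107.7300; S(3,+1) = 132.9041; S(3,+2) = 163.9609; S(3,+3) = 202.2750
Terminal payoffs V(N, j) = max(S_T - K, 0):
  V(3,-3) = 0.000000; V(3,-2) = 0.000000; V(3,-1) = 0.000000; V(3,+0) = 0.000000; V(3,+1) = 13.324137; V(3,+2) = 44.380918; V(3,+3) = 82.694988
Backward induction: V(k, j) = exp(-r*dt) * [p_u * V(k+1, j+1) + p_m * V(k+1, j) + p_d * V(k+1, j-1)]
  V(2,-2) = exp(-r*dt) * [p_u*0.000000 + p_m*0.000000 + p_d*0.000000] = 0.000000
  V(2,-1) = exp(-r*dt) * [p_u*0.000000 + p_m*0.000000 + p_d*0.000000] = 0.000000
  V(2,+0) = exp(-r*dt) * [p_u*13.324137 + p_m*0.000000 + p_d*0.000000] = 2.103515
  V(2,+1) = exp(-r*dt) * [p_u*44.380918 + p_m*13.324137 + p_d*0.000000] = 15.854563
  V(2,+2) = exp(-r*dt) * [p_u*82.694988 + p_m*44.380918 + p_d*13.324137] = 44.847391
  V(1,-1) = exp(-r*dt) * [p_u*2.103515 + p_m*0.000000 + p_d*0.000000] = 0.332087
  V(1,+0) = exp(-r*dt) * [p_u*15.854563 + p_m*2.103515 + p_d*0.000000] = 3.899861
  V(1,+1) = exp(-r*dt) * [p_u*44.847391 + p_m*15.854563 + p_d*2.103515] = 17.974905
  V(0,+0) = exp(-r*dt) * [p_u*17.974905 + p_m*3.899861 + p_d*0.332087] = 5.485324

Answer: Price = V(0,0) = 5.4853


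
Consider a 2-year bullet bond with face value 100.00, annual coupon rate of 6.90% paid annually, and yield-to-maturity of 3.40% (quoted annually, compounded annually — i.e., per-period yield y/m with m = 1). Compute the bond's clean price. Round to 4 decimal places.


Answer: Price = 106.6585

Derivation:
Coupon per period c = face * coupon_rate / m = 6.900000
Periods per year m = 1; per-period yield y/m = 0.034000
Number of cashflows N = 2
Cashflows (t years, CF_t, discount factor 1/(1+y/m)^(m*t), PV):
  t = 1.0000: CF_t = 6.900000, DF = 0.967118, PV = 6.673114
  t = 2.0000: CF_t = 106.900000, DF = 0.935317, PV = 99.985409
Price P = sum_t PV_t = 106.658523


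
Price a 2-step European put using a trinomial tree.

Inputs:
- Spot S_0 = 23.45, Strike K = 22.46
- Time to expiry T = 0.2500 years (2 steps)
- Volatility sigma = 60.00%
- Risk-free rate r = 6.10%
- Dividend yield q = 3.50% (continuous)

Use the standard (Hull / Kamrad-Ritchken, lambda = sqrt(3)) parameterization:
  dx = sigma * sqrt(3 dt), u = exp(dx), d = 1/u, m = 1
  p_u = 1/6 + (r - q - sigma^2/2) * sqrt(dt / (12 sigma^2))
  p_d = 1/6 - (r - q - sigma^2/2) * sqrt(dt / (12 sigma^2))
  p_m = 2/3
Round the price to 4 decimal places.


dt = T/N = 0.125000; dx = sigma*sqrt(3*dt) = 0.367423
u = exp(dx) = 1.444009; d = 1/u = 0.692516
p_u = 0.140471, p_m = 0.666667, p_d = 0.192863
Discount per step: exp(-r*dt) = 0.992404
Stock lattice S(k, j) with j the centered position index:
  k=0: S(0,+0) = 23.4500
  k=1: S(1,-1) = 16.2395; S(1,+0) = 23.4500; S(1,+1) = 33.8620
  k=2: S(2,-2) = 11.2461; S(2,-1) = 16.2395; S(2,+0) = 23.4500; S(2,+1) = 33.8620; S(2,+2) = 48.8971
Terminal payoffs V(N, j) = max(K - S_T, 0):
  V(2,-2) = 11.213876; V(2,-1) = 6.220492; V(2,+0) = 0.000000; V(2,+1) = 0.000000; V(2,+2) = 0.000000
Backward induction: V(k, j) = exp(-r*dt) * [p_u * V(k+1, j+1) + p_m * V(k+1, j) + p_d * V(k+1, j-1)]
  V(1,-1) = exp(-r*dt) * [p_u*0.000000 + p_m*6.220492 + p_d*11.213876] = 6.261803
  V(1,+0) = exp(-r*dt) * [p_u*0.000000 + p_m*0.000000 + p_d*6.220492] = 1.190587
  V(1,+1) = exp(-r*dt) * [p_u*0.000000 + p_m*0.000000 + p_d*0.000000] = 0.000000
  V(0,+0) = exp(-r*dt) * [p_u*0.000000 + p_m*1.190587 + p_d*6.261803] = 1.986190

Answer: Price = V(0,0) = 1.9862


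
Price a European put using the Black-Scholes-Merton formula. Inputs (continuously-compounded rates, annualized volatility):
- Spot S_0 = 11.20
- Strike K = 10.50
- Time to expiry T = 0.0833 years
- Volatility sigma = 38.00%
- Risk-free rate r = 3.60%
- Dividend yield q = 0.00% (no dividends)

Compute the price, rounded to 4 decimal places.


d1 = (ln(S/K) + (r - q + 0.5*sigma^2) * T) / (sigma * sqrt(T)) = 0.67063454
d2 = d1 - sigma * sqrt(T) = 0.56095993
exp(-rT) = 0.99700569; exp(-qT) = 1.00000000
P = K * exp(-rT) * N(-d2) - S_0 * exp(-qT) * N(-d1)
N(-d1) = 0.25122669; N(-d2) = 0.28741243
P = 10.5000 * 0.99700569 * 0.28741243 - 11.2000 * 1.00000000 * 0.25122669 = 0.1951

Answer: Price = 0.1951


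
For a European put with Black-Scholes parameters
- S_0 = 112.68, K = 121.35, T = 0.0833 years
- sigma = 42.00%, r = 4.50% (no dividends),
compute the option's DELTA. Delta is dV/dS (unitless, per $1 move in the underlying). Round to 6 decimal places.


d1 = -0.5199784717; d2 = -0.6411977771
phi(d1) = 0.3484964140; exp(-qT) = 1.0000000000; exp(-rT) = 0.9962585169
N(-d1) = 0.6984607100
Delta = -exp(-qT) * N(-d1) = -1.0000000000 * 0.6984607100 = -0.698461

Answer: Delta = -0.698461


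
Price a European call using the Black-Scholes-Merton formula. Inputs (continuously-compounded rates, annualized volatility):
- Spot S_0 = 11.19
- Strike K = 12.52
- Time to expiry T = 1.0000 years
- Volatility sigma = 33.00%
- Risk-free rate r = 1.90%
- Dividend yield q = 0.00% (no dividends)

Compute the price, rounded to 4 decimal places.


Answer: Price = 1.0515

Derivation:
d1 = (ln(S/K) + (r - q + 0.5*sigma^2) * T) / (sigma * sqrt(T)) = -0.11774801
d2 = d1 - sigma * sqrt(T) = -0.44774801
exp(-rT) = 0.98117936; exp(-qT) = 1.00000000
C = S_0 * exp(-qT) * N(d1) - K * exp(-rT) * N(d2)
N(d1) = 0.45313366; N(d2) = 0.32716753
C = 11.1900 * 1.00000000 * 0.45313366 - 12.5200 * 0.98117936 * 0.32716753 = 1.0515


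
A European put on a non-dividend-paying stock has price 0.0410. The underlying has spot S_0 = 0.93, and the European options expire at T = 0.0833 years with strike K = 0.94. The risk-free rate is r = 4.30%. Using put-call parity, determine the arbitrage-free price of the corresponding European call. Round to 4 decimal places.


Put-call parity: C - P = S_0 * exp(-qT) - K * exp(-rT).
S_0 * exp(-qT) = 0.9300 * 1.00000000 = 0.93000000
K * exp(-rT) = 0.9400 * 0.99642451 = 0.93663904
C = P + S*exp(-qT) - K*exp(-rT)
C = 0.0410 + 0.93000000 - 0.93663904 = 0.0344

Answer: Call price = 0.0344


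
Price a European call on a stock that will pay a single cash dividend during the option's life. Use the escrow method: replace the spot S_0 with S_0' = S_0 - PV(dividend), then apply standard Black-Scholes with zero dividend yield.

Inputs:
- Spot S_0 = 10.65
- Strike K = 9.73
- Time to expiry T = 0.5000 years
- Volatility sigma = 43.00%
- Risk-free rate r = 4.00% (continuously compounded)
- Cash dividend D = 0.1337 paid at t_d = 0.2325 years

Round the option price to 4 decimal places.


PV(D) = D * exp(-r * t_d) = 0.1337 * 0.99074311 = 0.13246235
S_0' = S_0 - PV(D) = 10.6500 - 0.13246235 = 10.51753765
d1 = (ln(S_0'/K) + (r + sigma^2/2)*T) / (sigma*sqrt(T)) = 0.47377871
d2 = d1 - sigma*sqrt(T) = 0.16972279
exp(-rT) = 0.98019867
N(d1) = 0.68217114; N(d2) = 0.56738593
C = S_0' * N(d1) - K * exp(-rT) * N(d2) = 10.51753765 * 0.68217114 - 9.7300 * 0.98019867 * 0.56738593 = 1.7634

Answer: Price = 1.7634


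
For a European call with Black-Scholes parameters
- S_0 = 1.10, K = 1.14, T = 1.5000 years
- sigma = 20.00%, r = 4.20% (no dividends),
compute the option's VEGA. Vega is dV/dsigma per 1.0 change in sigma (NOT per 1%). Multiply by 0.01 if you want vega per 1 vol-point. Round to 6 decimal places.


Answer: Vega = 0.522966

Derivation:
d1 = 0.2338524485; d2 = -0.0110965258
phi(d1) = 0.3881815963; exp(-qT) = 1.0000000000; exp(-rT) = 0.9389434737
Vega = S * exp(-qT) * phi(d1) * sqrt(T) = 1.1000 * 1.0000000000 * 0.3881815963 * 1.2247448714 = 0.522966


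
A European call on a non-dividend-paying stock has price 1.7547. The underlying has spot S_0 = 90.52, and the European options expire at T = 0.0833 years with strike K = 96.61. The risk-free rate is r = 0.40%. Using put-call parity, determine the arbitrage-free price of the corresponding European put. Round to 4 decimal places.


Answer: Put price = 7.8125

Derivation:
Put-call parity: C - P = S_0 * exp(-qT) - K * exp(-rT).
S_0 * exp(-qT) = 90.5200 * 1.00000000 = 90.52000000
K * exp(-rT) = 96.6100 * 0.99966686 = 96.57781491
P = C - S*exp(-qT) + K*exp(-rT)
P = 1.7547 - 90.52000000 + 96.57781491 = 7.8125


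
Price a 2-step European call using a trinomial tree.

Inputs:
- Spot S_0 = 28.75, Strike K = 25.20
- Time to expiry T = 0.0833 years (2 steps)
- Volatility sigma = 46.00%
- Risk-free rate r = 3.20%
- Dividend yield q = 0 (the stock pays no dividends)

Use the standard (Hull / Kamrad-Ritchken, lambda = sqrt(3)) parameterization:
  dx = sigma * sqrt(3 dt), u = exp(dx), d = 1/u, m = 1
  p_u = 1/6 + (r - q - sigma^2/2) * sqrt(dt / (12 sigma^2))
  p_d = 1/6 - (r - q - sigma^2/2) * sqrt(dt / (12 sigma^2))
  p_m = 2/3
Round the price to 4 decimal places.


dt = T/N = 0.041650; dx = sigma*sqrt(3*dt) = 0.162602
u = exp(dx) = 1.176568; d = 1/u = 0.849929
p_u = 0.157215, p_m = 0.666667, p_d = 0.176118
Discount per step: exp(-r*dt) = 0.998668
Stock lattice S(k, j) with j the centered position index:
  k=0: S(0,+0) = 28.7500
  k=1: S(1,-1) = 24.4355; S(1,+0) = 28.7500; S(1,+1) = 33.8263
  k=2: S(2,-2) = 20.7684; S(2,-1) = 24.4355; S(2,+0) = 28.7500; S(2,+1) = 33.8263; S(2,+2) = 39.7990
Terminal payoffs V(N, j) = max(S_T - K, 0):
  V(2,-2) = 0.000000; V(2,-1) = 0.000000; V(2,+0) = 3.550000; V(2,+1) = 8.626340; V(2,+2) = 14.599002
Backward induction: V(k, j) = exp(-r*dt) * [p_u * V(k+1, j+1) + p_m * V(k+1, j) + p_d * V(k+1, j-1)]
  V(1,-1) = exp(-r*dt) * [p_u*3.550000 + p_m*0.000000 + p_d*0.000000] = 0.557369
  V(1,+0) = exp(-r*dt) * [p_u*8.626340 + p_m*3.550000 + p_d*0.000000] = 3.717897
  V(1,+1) = exp(-r*dt) * [p_u*14.599002 + p_m*8.626340 + p_d*3.550000] = 8.659745
  V(0,+0) = exp(-r*dt) * [p_u*8.659745 + p_m*3.717897 + p_d*0.557369] = 3.932956

Answer: Price = V(0,0) = 3.9330


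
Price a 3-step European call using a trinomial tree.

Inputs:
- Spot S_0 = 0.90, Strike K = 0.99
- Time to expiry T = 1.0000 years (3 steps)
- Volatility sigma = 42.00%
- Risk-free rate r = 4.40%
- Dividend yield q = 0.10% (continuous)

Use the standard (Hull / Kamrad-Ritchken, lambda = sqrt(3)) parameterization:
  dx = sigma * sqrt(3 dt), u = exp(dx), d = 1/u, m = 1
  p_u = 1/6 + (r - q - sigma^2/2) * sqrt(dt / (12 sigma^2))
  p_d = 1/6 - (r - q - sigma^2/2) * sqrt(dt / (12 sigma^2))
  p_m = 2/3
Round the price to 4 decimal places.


dt = T/N = 0.333333; dx = sigma*sqrt(3*dt) = 0.420000
u = exp(dx) = 1.521962; d = 1/u = 0.657047
p_u = 0.148730, p_m = 0.666667, p_d = 0.184603
Discount per step: exp(-r*dt) = 0.985440
Stock lattice S(k, j) with j the centered position index:
  k=0: S(0,+0) = 0.9000
  k=1: S(1,-1) = 0.5913; S(1,+0) = 0.9000; S(1,+1) = 1.3698
  k=2: S(2,-2) = 0.3885; S(2,-1) = 0.5913; S(2,+0) = 0.9000; S(2,+1) = 1.3698; S(2,+2) = 2.0847
  k=3: S(3,-3) = 0.2553; S(3,-2) = 0.3885; S(3,-1) = 0.5913; S(3,+0) = 0.9000; S(3,+1) = 1.3698; S(3,+2) = 2.0847; S(3,+3) = 3.1729
Terminal payoffs V(N, j) = max(S_T - K, 0):
  V(3,-3) = 0.000000; V(3,-2) = 0.000000; V(3,-1) = 0.000000; V(3,+0) = 0.000000; V(3,+1) = 0.379765; V(3,+2) = 1.094730; V(3,+3) = 2.182879
Backward induction: V(k, j) = exp(-r*dt) * [p_u * V(k+1, j+1) + p_m * V(k+1, j) + p_d * V(k+1, j-1)]
  V(2,-2) = exp(-r*dt) * [p_u*0.000000 + p_m*0.000000 + p_d*0.000000] = 0.000000
  V(2,-1) = exp(-r*dt) * [p_u*0.000000 + p_m*0.000000 + p_d*0.000000] = 0.000000
  V(2,+0) = exp(-r*dt) * [p_u*0.379765 + p_m*0.000000 + p_d*0.000000] = 0.055660
  V(2,+1) = exp(-r*dt) * [p_u*1.094730 + p_m*0.379765 + p_d*0.000000] = 0.409940
  V(2,+2) = exp(-r*dt) * [p_u*2.182879 + p_m*1.094730 + p_d*0.379765] = 1.108213
  V(1,-1) = exp(-r*dt) * [p_u*0.055660 + p_m*0.000000 + p_d*0.000000] = 0.008158
  V(1,+0) = exp(-r*dt) * [p_u*0.409940 + p_m*0.055660 + p_d*0.000000] = 0.096649
  V(1,+1) = exp(-r*dt) * [p_u*1.108213 + p_m*0.409940 + p_d*0.055660] = 0.441864
  V(0,+0) = exp(-r*dt) * [p_u*0.441864 + p_m*0.096649 + p_d*0.008158] = 0.129740

Answer: Price = V(0,0) = 0.1297


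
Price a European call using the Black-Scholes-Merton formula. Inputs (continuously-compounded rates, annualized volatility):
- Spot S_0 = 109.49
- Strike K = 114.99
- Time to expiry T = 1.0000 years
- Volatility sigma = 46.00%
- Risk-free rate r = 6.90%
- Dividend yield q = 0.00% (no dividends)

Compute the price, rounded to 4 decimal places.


Answer: Price = 20.8217

Derivation:
d1 = (ln(S/K) + (r - q + 0.5*sigma^2) * T) / (sigma * sqrt(T)) = 0.27345229
d2 = d1 - sigma * sqrt(T) = -0.18654771
exp(-rT) = 0.93332668; exp(-qT) = 1.00000000
C = S_0 * exp(-qT) * N(d1) - K * exp(-rT) * N(d2)
N(d1) = 0.60774722; N(d2) = 0.42600763
C = 109.4900 * 1.00000000 * 0.60774722 - 114.9900 * 0.93332668 * 0.42600763 = 20.8217


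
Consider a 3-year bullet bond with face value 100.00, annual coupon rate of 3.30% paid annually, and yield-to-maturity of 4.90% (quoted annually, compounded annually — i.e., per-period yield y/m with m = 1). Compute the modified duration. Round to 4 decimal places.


Answer: Modified duration = 2.7673

Derivation:
Coupon per period c = face * coupon_rate / m = 3.300000
Periods per year m = 1; per-period yield y/m = 0.049000
Number of cashflows N = 3
Cashflows (t years, CF_t, discount factor 1/(1+y/m)^(m*t), PV):
  t = 1.0000: CF_t = 3.300000, DF = 0.953289, PV = 3.145853
  t = 2.0000: CF_t = 3.300000, DF = 0.908760, PV = 2.998907
  t = 3.0000: CF_t = 103.300000, DF = 0.866310, PV = 89.489866
Price P = sum_t PV_t = 95.634626
First compute Macaulay numerator sum_t t * PV_t:
  t * PV_t at t = 1.0000: 3.145853
  t * PV_t at t = 2.0000: 5.997814
  t * PV_t at t = 3.0000: 268.469597
Macaulay duration D = 277.613264 / 95.634626 = 2.902853
Modified duration = D / (1 + y/m) = 2.902853 / (1 + 0.049000) = 2.767257


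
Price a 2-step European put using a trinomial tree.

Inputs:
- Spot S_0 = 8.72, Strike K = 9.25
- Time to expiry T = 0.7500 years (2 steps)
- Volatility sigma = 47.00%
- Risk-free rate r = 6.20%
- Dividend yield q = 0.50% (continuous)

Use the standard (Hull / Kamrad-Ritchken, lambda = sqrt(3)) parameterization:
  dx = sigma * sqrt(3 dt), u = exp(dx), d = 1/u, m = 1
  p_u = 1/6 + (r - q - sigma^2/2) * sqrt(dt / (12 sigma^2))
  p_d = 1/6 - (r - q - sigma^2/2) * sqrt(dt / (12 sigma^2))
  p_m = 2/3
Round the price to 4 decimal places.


dt = T/N = 0.375000; dx = sigma*sqrt(3*dt) = 0.498510
u = exp(dx) = 1.646267; d = 1/u = 0.607435
p_u = 0.146563, p_m = 0.666667, p_d = 0.186770
Discount per step: exp(-r*dt) = 0.977018
Stock lattice S(k, j) with j the centered position index:
  k=0: S(0,+0) = 8.7200
  k=1: S(1,-1) = 5.2968; S(1,+0) = 8.7200; S(1,+1) = 14.3554
  k=2: S(2,-2) = 3.2175; S(2,-1) = 5.2968; S(2,+0) = 8.7200; S(2,+1) = 14.3554; S(2,+2) = 23.6329
Terminal payoffs V(N, j) = max(K - S_T, 0):
  V(2,-2) = 6.032519; V(2,-1) = 3.953168; V(2,+0) = 0.530000; V(2,+1) = 0.000000; V(2,+2) = 0.000000
Backward induction: V(k, j) = exp(-r*dt) * [p_u * V(k+1, j+1) + p_m * V(k+1, j) + p_d * V(k+1, j-1)]
  V(1,-1) = exp(-r*dt) * [p_u*0.530000 + p_m*3.953168 + p_d*6.032519] = 3.751573
  V(1,+0) = exp(-r*dt) * [p_u*0.000000 + p_m*0.530000 + p_d*3.953168] = 1.066579
  V(1,+1) = exp(-r*dt) * [p_u*0.000000 + p_m*0.000000 + p_d*0.530000] = 0.096713
  V(0,+0) = exp(-r*dt) * [p_u*0.096713 + p_m*1.066579 + p_d*3.751573] = 1.393140

Answer: Price = V(0,0) = 1.3931


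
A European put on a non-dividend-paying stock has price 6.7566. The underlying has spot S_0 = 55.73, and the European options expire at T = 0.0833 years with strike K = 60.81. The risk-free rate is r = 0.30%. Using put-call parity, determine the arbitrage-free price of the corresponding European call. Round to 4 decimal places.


Answer: Call price = 1.6918

Derivation:
Put-call parity: C - P = S_0 * exp(-qT) - K * exp(-rT).
S_0 * exp(-qT) = 55.7300 * 1.00000000 = 55.73000000
K * exp(-rT) = 60.8100 * 0.99975013 = 60.79480548
C = P + S*exp(-qT) - K*exp(-rT)
C = 6.7566 + 55.73000000 - 60.79480548 = 1.6918


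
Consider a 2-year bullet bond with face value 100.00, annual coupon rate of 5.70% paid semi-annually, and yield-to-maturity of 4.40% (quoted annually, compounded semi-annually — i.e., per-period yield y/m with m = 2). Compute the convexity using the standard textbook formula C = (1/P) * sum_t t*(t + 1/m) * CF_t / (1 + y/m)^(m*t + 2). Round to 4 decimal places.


Answer: Convexity = 4.5307

Derivation:
Coupon per period c = face * coupon_rate / m = 2.850000
Periods per year m = 2; per-period yield y/m = 0.022000
Number of cashflows N = 4
Cashflows (t years, CF_t, discount factor 1/(1+y/m)^(m*t), PV):
  t = 0.5000: CF_t = 2.850000, DF = 0.978474, PV = 2.788650
  t = 1.0000: CF_t = 2.850000, DF = 0.957411, PV = 2.728620
  t = 1.5000: CF_t = 2.850000, DF = 0.936801, PV = 2.669883
  t = 2.0000: CF_t = 102.850000, DF = 0.916635, PV = 94.275906
Price P = sum_t PV_t = 102.463058
Convexity numerator sum_t t*(t + 1/m) * CF_t / (1+y/m)^(m*t + 2):
  t = 0.5000: term = 1.334941
  t = 1.0000: term = 3.918614
  t = 1.5000: term = 7.668521
  t = 2.0000: term = 451.303733
Convexity = (1/P) * sum = 464.225810 / 102.463058 = 4.530665


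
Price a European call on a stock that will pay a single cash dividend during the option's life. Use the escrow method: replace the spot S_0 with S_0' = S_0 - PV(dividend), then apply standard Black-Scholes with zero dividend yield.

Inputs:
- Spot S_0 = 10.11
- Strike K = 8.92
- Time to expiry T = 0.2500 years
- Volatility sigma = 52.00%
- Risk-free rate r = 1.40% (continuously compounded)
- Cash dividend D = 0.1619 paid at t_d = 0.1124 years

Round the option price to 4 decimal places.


PV(D) = D * exp(-r * t_d) = 0.1619 * 0.99842764 = 0.16164543
S_0' = S_0 - PV(D) = 10.1100 - 0.16164543 = 9.94835457
d1 = (ln(S_0'/K) + (r + sigma^2/2)*T) / (sigma*sqrt(T)) = 0.56312008
d2 = d1 - sigma*sqrt(T) = 0.30312008
exp(-rT) = 0.99650612
N(d1) = 0.71332344; N(d2) = 0.61910082
C = S_0' * N(d1) - K * exp(-rT) * N(d2) = 9.94835457 * 0.71332344 - 8.9200 * 0.99650612 * 0.61910082 = 1.5933

Answer: Price = 1.5933


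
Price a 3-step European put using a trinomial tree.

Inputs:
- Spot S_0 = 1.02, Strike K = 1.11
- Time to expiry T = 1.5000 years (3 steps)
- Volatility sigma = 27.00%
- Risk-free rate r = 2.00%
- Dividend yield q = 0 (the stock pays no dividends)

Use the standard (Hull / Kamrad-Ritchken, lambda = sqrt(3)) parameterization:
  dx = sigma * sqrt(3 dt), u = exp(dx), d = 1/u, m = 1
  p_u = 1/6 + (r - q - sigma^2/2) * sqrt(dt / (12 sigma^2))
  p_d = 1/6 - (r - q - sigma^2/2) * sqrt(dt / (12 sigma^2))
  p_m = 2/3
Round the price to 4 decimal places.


dt = T/N = 0.500000; dx = sigma*sqrt(3*dt) = 0.330681
u = exp(dx) = 1.391916; d = 1/u = 0.718434
p_u = 0.154230, p_m = 0.666667, p_d = 0.179103
Discount per step: exp(-r*dt) = 0.990050
Stock lattice S(k, j) with j the centered position index:
  k=0: S(0,+0) = 1.0200
  k=1: S(1,-1) = 0.7328; S(1,+0) = 1.0200; S(1,+1) = 1.4198
  k=2: S(2,-2) = 0.5265; S(2,-1) = 0.7328; S(2,+0) = 1.0200; S(2,+1) = 1.4198; S(2,+2) = 1.9762
  k=3: S(3,-3) = 0.3782; S(3,-2) = 0.5265; S(3,-1) = 0.7328; S(3,+0) = 1.0200; S(3,+1) = 1.4198; S(3,+2) = 1.9762; S(3,+3) = 2.7507
Terminal payoffs V(N, j) = max(K - S_T, 0):
  V(3,-3) = 0.731765; V(3,-2) = 0.583529; V(3,-1) = 0.377197; V(3,+0) = 0.090000; V(3,+1) = 0.000000; V(3,+2) = 0.000000; V(3,+3) = 0.000000
Backward induction: V(k, j) = exp(-r*dt) * [p_u * V(k+1, j+1) + p_m * V(k+1, j) + p_d * V(k+1, j-1)]
  V(2,-2) = exp(-r*dt) * [p_u*0.377197 + p_m*0.583529 + p_d*0.731765] = 0.572502
  V(2,-1) = exp(-r*dt) * [p_u*0.090000 + p_m*0.377197 + p_d*0.583529] = 0.366177
  V(2,+0) = exp(-r*dt) * [p_u*0.000000 + p_m*0.090000 + p_d*0.377197] = 0.126288
  V(2,+1) = exp(-r*dt) * [p_u*0.000000 + p_m*0.000000 + p_d*0.090000] = 0.015959
  V(2,+2) = exp(-r*dt) * [p_u*0.000000 + p_m*0.000000 + p_d*0.000000] = 0.000000
  V(1,-1) = exp(-r*dt) * [p_u*0.126288 + p_m*0.366177 + p_d*0.572502] = 0.362489
  V(1,+0) = exp(-r*dt) * [p_u*0.015959 + p_m*0.126288 + p_d*0.366177] = 0.150722
  V(1,+1) = exp(-r*dt) * [p_u*0.000000 + p_m*0.015959 + p_d*0.126288] = 0.032927
  V(0,+0) = exp(-r*dt) * [p_u*0.032927 + p_m*0.150722 + p_d*0.362489] = 0.168786

Answer: Price = V(0,0) = 0.1688


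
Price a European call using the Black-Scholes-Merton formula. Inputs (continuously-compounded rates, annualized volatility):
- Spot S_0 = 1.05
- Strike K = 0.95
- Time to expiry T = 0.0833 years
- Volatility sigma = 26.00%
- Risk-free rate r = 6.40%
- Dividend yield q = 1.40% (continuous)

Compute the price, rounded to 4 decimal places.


Answer: Price = 0.1066

Derivation:
d1 = (ln(S/K) + (r - q + 0.5*sigma^2) * T) / (sigma * sqrt(T)) = 1.42674911
d2 = d1 - sigma * sqrt(T) = 1.35170859
exp(-rT) = 0.99468299; exp(-qT) = 0.99883448
C = S_0 * exp(-qT) * N(d1) - K * exp(-rT) * N(d2)
N(d1) = 0.92317389; N(d2) = 0.91176572
C = 1.0500 * 0.99883448 * 0.92317389 - 0.9500 * 0.99468299 * 0.91176572 = 0.1066


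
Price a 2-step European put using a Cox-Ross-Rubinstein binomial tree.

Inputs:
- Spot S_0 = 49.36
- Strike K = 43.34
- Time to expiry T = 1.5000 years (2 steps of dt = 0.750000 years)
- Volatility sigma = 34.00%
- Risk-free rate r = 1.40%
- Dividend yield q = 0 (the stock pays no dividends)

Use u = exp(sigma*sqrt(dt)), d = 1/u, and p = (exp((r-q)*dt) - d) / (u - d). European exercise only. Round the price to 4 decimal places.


Answer: Price = V(0,0) = 4.8176

Derivation:
dt = T/N = 0.750000
u = exp(sigma*sqrt(dt)) = 1.342386; d = 1/u = 0.744942
p = (exp((r-q)*dt) - d) / (u - d) = 0.444583
Discount per step: exp(-r*dt) = 0.989555
Stock lattice S(k, i) with i counting down-moves:
  k=0: S(0,0) = 49.3600
  k=1: S(1,0) = 66.2602; S(1,1) = 36.7703
  k=2: S(2,0) = 88.9467; S(2,1) = 49.3600; S(2,2) = 27.3918
Terminal payoffs V(N, i) = max(K - S_T, 0):
  V(2,0) = 0.000000; V(2,1) = 0.000000; V(2,2) = 15.948216
Backward induction: V(k, i) = exp(-r*dt) * [p * V(k+1, i) + (1-p) * V(k+1, i+1)].
  V(1,0) = exp(-r*dt) * [p*0.000000 + (1-p)*0.000000] = 0.000000
  V(1,1) = exp(-r*dt) * [p*0.000000 + (1-p)*15.948216] = 8.765396
  V(0,0) = exp(-r*dt) * [p*0.000000 + (1-p)*8.765396] = 4.817602


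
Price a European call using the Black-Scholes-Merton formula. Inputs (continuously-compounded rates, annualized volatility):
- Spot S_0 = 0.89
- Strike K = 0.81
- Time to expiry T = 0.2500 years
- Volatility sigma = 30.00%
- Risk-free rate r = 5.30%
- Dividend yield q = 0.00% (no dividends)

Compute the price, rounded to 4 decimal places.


Answer: Price = 0.1082

Derivation:
d1 = (ln(S/K) + (r - q + 0.5*sigma^2) * T) / (sigma * sqrt(T)) = 0.79124810
d2 = d1 - sigma * sqrt(T) = 0.64124810
exp(-rT) = 0.98683739; exp(-qT) = 1.00000000
C = S_0 * exp(-qT) * N(d1) - K * exp(-rT) * N(d2)
N(d1) = 0.78560039; N(d2) = 0.73931925
C = 0.8900 * 1.00000000 * 0.78560039 - 0.8100 * 0.98683739 * 0.73931925 = 0.1082


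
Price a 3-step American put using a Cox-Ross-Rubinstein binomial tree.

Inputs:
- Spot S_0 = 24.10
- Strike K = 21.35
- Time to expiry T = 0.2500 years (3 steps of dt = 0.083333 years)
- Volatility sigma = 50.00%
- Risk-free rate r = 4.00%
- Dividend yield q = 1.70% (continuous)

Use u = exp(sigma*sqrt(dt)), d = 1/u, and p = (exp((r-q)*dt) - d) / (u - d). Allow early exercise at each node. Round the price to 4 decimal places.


Answer: Price = V(0,0) = 1.0445

Derivation:
dt = T/N = 0.083333
u = exp(sigma*sqrt(dt)) = 1.155274; d = 1/u = 0.865596
p = (exp((r-q)*dt) - d) / (u - d) = 0.470601
Discount per step: exp(-r*dt) = 0.996672
Stock lattice S(k, i) with i counting down-moves:
  k=0: S(0,0) = 24.1000
  k=1: S(1,0) = 27.8421; S(1,1) = 20.8609
  k=2: S(2,0) = 32.1653; S(2,1) = 24.1000; S(2,2) = 18.0571
  k=3: S(3,0) = 37.1597; S(3,1) = 27.8421; S(3,2) = 20.8609; S(3,3) = 15.6301
Terminal payoffs V(N, i) = max(K - S_T, 0):
  V(3,0) = 0.000000; V(3,1) = 0.000000; V(3,2) = 0.489148; V(3,3) = 5.719891
Backward induction: V(k, i) = exp(-r*dt) * [p * V(k+1, i) + (1-p) * V(k+1, i+1)]; then take max(V_cont, immediate exercise) for American.
  V(2,0) = exp(-r*dt) * [p*0.000000 + (1-p)*0.000000] = 0.000000; exercise = 0.000000; V(2,0) = max -> 0.000000
  V(2,1) = exp(-r*dt) * [p*0.000000 + (1-p)*0.489148] = 0.258093; exercise = 0.000000; V(2,1) = max -> 0.258093
  V(2,2) = exp(-r*dt) * [p*0.489148 + (1-p)*5.719891] = 3.247455; exercise = 3.292941; V(2,2) = max -> 3.292941
  V(1,0) = exp(-r*dt) * [p*0.000000 + (1-p)*0.258093] = 0.136179; exercise = 0.000000; V(1,0) = max -> 0.136179
  V(1,1) = exp(-r*dt) * [p*0.258093 + (1-p)*3.292941] = 1.858533; exercise = 0.489148; V(1,1) = max -> 1.858533
  V(0,0) = exp(-r*dt) * [p*0.136179 + (1-p)*1.858533] = 1.044504; exercise = 0.000000; V(0,0) = max -> 1.044504


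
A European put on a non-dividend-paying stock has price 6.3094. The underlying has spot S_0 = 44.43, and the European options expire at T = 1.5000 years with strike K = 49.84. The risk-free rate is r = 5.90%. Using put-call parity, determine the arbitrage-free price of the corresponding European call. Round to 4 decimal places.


Put-call parity: C - P = S_0 * exp(-qT) - K * exp(-rT).
S_0 * exp(-qT) = 44.4300 * 1.00000000 = 44.43000000
K * exp(-rT) = 49.8400 * 0.91530311 = 45.61870704
C = P + S*exp(-qT) - K*exp(-rT)
C = 6.3094 + 44.43000000 - 45.61870704 = 5.1207

Answer: Call price = 5.1207


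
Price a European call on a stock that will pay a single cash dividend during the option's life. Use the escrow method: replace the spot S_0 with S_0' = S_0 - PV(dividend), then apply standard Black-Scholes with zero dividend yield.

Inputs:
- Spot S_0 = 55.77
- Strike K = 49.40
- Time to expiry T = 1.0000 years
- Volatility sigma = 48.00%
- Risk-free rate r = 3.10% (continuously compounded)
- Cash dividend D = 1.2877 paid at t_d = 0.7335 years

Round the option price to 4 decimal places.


PV(D) = D * exp(-r * t_d) = 1.2877 * 0.97751807 = 1.25875002
S_0' = S_0 - PV(D) = 55.7700 - 1.25875002 = 54.51124998
d1 = (ln(S_0'/K) + (r + sigma^2/2)*T) / (sigma*sqrt(T)) = 0.50970141
d2 = d1 - sigma*sqrt(T) = 0.02970141
exp(-rT) = 0.96947557
N(d1) = 0.69486967; N(d2) = 0.51184741
C = S_0' * N(d1) - K * exp(-rT) * N(d2) = 54.51124998 * 0.69486967 - 49.4000 * 0.96947557 * 0.51184741 = 13.3648

Answer: Price = 13.3648


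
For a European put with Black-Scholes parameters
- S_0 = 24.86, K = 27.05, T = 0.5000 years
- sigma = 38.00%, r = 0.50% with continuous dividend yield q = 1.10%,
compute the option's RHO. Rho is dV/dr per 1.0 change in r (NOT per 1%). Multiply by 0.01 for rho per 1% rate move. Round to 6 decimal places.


Answer: Rho = -9.135468

Derivation:
d1 = -0.1910190138; d2 = -0.4597195907
phi(d1) = 0.3917299166; exp(-qT) = 0.9945150973; exp(-rT) = 0.9975031224
N(-d2) = 0.6771412471
Rho = -K*T*exp(-rT)*N(-d2) = -27.0500 * 0.5000 * 0.9975031224 * 0.6771412471 = -9.135468


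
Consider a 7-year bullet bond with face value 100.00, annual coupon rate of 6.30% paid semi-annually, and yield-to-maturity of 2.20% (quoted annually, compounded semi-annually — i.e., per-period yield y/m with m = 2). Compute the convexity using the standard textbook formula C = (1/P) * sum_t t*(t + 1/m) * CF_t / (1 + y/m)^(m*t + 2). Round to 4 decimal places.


Coupon per period c = face * coupon_rate / m = 3.150000
Periods per year m = 2; per-period yield y/m = 0.011000
Number of cashflows N = 14
Cashflows (t years, CF_t, discount factor 1/(1+y/m)^(m*t), PV):
  t = 0.5000: CF_t = 3.150000, DF = 0.989120, PV = 3.115727
  t = 1.0000: CF_t = 3.150000, DF = 0.978358, PV = 3.081827
  t = 1.5000: CF_t = 3.150000, DF = 0.967713, PV = 3.048296
  t = 2.0000: CF_t = 3.150000, DF = 0.957184, PV = 3.015129
  t = 2.5000: CF_t = 3.150000, DF = 0.946769, PV = 2.982324
  t = 3.0000: CF_t = 3.150000, DF = 0.936468, PV = 2.949875
  t = 3.5000: CF_t = 3.150000, DF = 0.926279, PV = 2.917779
  t = 4.0000: CF_t = 3.150000, DF = 0.916201, PV = 2.886033
  t = 4.5000: CF_t = 3.150000, DF = 0.906232, PV = 2.854632
  t = 5.0000: CF_t = 3.150000, DF = 0.896372, PV = 2.823573
  t = 5.5000: CF_t = 3.150000, DF = 0.886620, PV = 2.792851
  t = 6.0000: CF_t = 3.150000, DF = 0.876973, PV = 2.762464
  t = 6.5000: CF_t = 3.150000, DF = 0.867431, PV = 2.732408
  t = 7.0000: CF_t = 103.150000, DF = 0.857993, PV = 88.501994
Price P = sum_t PV_t = 126.464913
Convexity numerator sum_t t*(t + 1/m) * CF_t / (1+y/m)^(m*t + 2):
  t = 0.5000: term = 1.524148
  t = 1.0000: term = 4.522694
  t = 1.5000: term = 8.946971
  t = 2.0000: term = 14.749375
  t = 2.5000: term = 21.883346
  t = 3.0000: term = 30.303348
  t = 3.5000: term = 39.964850
  t = 4.0000: term = 50.824311
  t = 4.5000: term = 62.839158
  t = 5.0000: term = 75.967770
  t = 5.5000: term = 90.169460
  t = 6.0000: term = 105.404459
  t = 6.5000: term = 121.633896
  t = 7.0000: term = 4545.797090
Convexity = (1/P) * sum = 5174.530877 / 126.464913 = 40.916732

Answer: Convexity = 40.9167


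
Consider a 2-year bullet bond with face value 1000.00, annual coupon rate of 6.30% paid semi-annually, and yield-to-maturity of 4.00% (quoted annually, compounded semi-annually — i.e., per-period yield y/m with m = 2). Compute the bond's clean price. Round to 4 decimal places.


Answer: Price = 1043.7889

Derivation:
Coupon per period c = face * coupon_rate / m = 31.500000
Periods per year m = 2; per-period yield y/m = 0.020000
Number of cashflows N = 4
Cashflows (t years, CF_t, discount factor 1/(1+y/m)^(m*t), PV):
  t = 0.5000: CF_t = 31.500000, DF = 0.980392, PV = 30.882353
  t = 1.0000: CF_t = 31.500000, DF = 0.961169, PV = 30.276817
  t = 1.5000: CF_t = 31.500000, DF = 0.942322, PV = 29.683154
  t = 2.0000: CF_t = 1031.500000, DF = 0.923845, PV = 952.946557
Price P = sum_t PV_t = 1043.788880


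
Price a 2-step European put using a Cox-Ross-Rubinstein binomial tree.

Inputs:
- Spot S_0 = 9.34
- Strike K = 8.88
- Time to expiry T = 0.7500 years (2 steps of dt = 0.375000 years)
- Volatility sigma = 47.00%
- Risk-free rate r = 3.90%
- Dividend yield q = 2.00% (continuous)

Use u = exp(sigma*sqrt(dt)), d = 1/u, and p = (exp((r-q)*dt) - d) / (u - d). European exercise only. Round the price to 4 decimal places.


dt = T/N = 0.375000
u = exp(sigma*sqrt(dt)) = 1.333511; d = 1/u = 0.749900
p = (exp((r-q)*dt) - d) / (u - d) = 0.440791
Discount per step: exp(-r*dt) = 0.985481
Stock lattice S(k, i) with i counting down-moves:
  k=0: S(0,0) = 9.3400
  k=1: S(1,0) = 12.4550; S(1,1) = 7.0041
  k=2: S(2,0) = 16.6089; S(2,1) = 9.3400; S(2,2) = 5.2524
Terminal payoffs V(N, i) = max(K - S_T, 0):
  V(2,0) = 0.000000; V(2,1) = 0.000000; V(2,2) = 3.627647
Backward induction: V(k, i) = exp(-r*dt) * [p * V(k+1, i) + (1-p) * V(k+1, i+1)].
  V(1,0) = exp(-r*dt) * [p*0.000000 + (1-p)*0.000000] = 0.000000
  V(1,1) = exp(-r*dt) * [p*0.000000 + (1-p)*3.627647] = 1.999160
  V(0,0) = exp(-r*dt) * [p*0.000000 + (1-p)*1.999160] = 1.101718

Answer: Price = V(0,0) = 1.1017


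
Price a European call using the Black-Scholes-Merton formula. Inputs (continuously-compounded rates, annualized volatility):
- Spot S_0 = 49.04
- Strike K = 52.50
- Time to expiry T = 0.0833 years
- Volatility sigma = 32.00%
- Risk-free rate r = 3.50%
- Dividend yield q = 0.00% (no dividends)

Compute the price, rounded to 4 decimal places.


Answer: Price = 0.6607

Derivation:
d1 = (ln(S/K) + (r - q + 0.5*sigma^2) * T) / (sigma * sqrt(T)) = -0.66043769
d2 = d1 - sigma * sqrt(T) = -0.75279526
exp(-rT) = 0.99708875; exp(-qT) = 1.00000000
C = S_0 * exp(-qT) * N(d1) - K * exp(-rT) * N(d2)
N(d1) = 0.25448649; N(d2) = 0.22578648
C = 49.0400 * 1.00000000 * 0.25448649 - 52.5000 * 0.99708875 * 0.22578648 = 0.6607


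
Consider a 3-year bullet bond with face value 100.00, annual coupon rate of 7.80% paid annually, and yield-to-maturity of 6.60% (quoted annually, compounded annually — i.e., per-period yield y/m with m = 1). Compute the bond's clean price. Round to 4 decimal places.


Coupon per period c = face * coupon_rate / m = 7.800000
Periods per year m = 1; per-period yield y/m = 0.066000
Number of cashflows N = 3
Cashflows (t years, CF_t, discount factor 1/(1+y/m)^(m*t), PV):
  t = 1.0000: CF_t = 7.800000, DF = 0.938086, PV = 7.317073
  t = 2.0000: CF_t = 7.800000, DF = 0.880006, PV = 6.864046
  t = 3.0000: CF_t = 107.800000, DF = 0.825521, PV = 88.991217
Price P = sum_t PV_t = 103.172336

Answer: Price = 103.1723
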